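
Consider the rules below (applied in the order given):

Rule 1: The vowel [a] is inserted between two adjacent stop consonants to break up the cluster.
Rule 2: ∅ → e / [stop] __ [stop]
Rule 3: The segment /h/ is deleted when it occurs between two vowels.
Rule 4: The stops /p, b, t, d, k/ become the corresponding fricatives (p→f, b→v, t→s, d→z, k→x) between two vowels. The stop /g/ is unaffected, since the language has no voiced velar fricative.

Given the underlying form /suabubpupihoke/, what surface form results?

suavuvafufioxe

Rule 1 (stop-cluster a-epenthesis): /b/ and /p/ form a stop–stop cluster, so [a] is inserted between them. /suabubpupihoke/ → suabubapupihoke.
Rule 2 (stop-cluster e-epenthesis): no segment meets the environment; /suabubapupihoke/ is unchanged.
Rule 3 (intervocalic h-deletion): /h/ occurs between vowels /i/ and /o/, so it deletes. /suabubapupihoke/ → suabubapupioke.
Rule 4 (intervocalic spirantization): /b/ is a stop between vowels /a/ and /u/, so it spirantizes to the fricative [v]. /b/ is a stop between vowels /u/ and /a/, so it spirantizes to the fricative [v]. /p/ is a stop between vowels /a/ and /u/, so it spirantizes to the fricative [f]. /p/ is a stop between vowels /u/ and /i/, so it spirantizes to the fricative [f]. /k/ is a stop between vowels /o/ and /e/, so it spirantizes to the fricative [x]. /suabubapupioke/ → suavuvafufioxe.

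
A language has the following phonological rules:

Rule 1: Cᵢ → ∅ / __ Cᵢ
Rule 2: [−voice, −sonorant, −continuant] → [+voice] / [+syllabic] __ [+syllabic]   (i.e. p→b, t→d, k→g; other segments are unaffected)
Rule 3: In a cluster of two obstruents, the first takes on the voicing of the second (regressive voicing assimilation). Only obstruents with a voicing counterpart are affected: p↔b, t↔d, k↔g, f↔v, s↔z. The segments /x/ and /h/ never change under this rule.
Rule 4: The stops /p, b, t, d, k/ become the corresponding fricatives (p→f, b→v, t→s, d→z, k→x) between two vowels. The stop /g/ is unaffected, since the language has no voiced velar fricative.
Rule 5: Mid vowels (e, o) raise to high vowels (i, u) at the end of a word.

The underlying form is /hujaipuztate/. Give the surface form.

Rule 1 (degemination): no segment meets the environment; /hujaipuztate/ is unchanged.
Rule 2 (intervocalic voicing): /p/ is a voiceless stop between vowels /i/ and /u/, so it voices to [b]. /t/ is a voiceless stop between vowels /a/ and /e/, so it voices to [d]. /hujaipuztate/ → hujaibuztade.
Rule 3 (regressive voicing assimilation): /z/ precedes the voiceless obstruent /t/, so it devoices to [s] by assimilation. /hujaibuztade/ → hujaibustade.
Rule 4 (intervocalic spirantization): /b/ is a stop between vowels /i/ and /u/, so it spirantizes to the fricative [v]. /d/ is a stop between vowels /a/ and /e/, so it spirantizes to the fricative [z]. /hujaibustade/ → hujaivustaze.
Rule 5 (final vowel raising): /e/ is a mid vowel in word-final position, so it raises to [i]. /hujaivustaze/ → hujaivustazi.

hujaivustazi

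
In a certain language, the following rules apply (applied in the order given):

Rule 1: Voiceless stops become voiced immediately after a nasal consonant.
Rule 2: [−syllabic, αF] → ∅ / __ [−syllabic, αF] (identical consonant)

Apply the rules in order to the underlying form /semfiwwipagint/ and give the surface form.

Rule 1 (post-nasal voicing): /t/ is a voiceless stop immediately after the nasal /n/, so it voices to [d]. /semfiwwipagint/ → semfiwwipagind.
Rule 2 (degemination): /ww/ is a geminate; the first /w/ deletes. /semfiwwipagind/ → semfiwipagind.

semfiwipagind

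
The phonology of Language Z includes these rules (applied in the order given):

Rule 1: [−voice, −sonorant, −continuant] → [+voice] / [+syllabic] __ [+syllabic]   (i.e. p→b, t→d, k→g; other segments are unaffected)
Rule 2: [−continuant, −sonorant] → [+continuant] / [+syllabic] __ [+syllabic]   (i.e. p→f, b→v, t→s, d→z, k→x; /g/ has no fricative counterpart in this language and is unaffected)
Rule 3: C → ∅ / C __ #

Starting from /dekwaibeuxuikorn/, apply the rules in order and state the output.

dekwaiveuxuigor

Rule 1 (intervocalic voicing): /k/ is a voiceless stop between vowels /i/ and /o/, so it voices to [g]. /dekwaibeuxuikorn/ → dekwaibeuxuigorn.
Rule 2 (intervocalic spirantization): /b/ is a stop between vowels /i/ and /e/, so it spirantizes to the fricative [v]. /dekwaibeuxuigorn/ → dekwaiveuxuigorn.
Rule 3 (final cluster simplification): /n/ is the second consonant of a word-final cluster /rn/, so it deletes. /dekwaiveuxuigorn/ → dekwaiveuxuigor.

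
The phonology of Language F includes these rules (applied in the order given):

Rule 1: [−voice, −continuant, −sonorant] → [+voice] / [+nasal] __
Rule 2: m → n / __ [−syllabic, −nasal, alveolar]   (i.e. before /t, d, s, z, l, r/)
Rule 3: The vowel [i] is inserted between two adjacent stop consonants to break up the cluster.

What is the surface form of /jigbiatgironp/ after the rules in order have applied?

jigibiatigironb

Rule 1 (post-nasal voicing): /p/ is a voiceless stop immediately after the nasal /n/, so it voices to [b]. /jigbiatgironp/ → jigbiatgironb.
Rule 2 (nasal place assimilation): no segment meets the environment; /jigbiatgironb/ is unchanged.
Rule 3 (stop-cluster i-epenthesis): /g/ and /b/ form a stop–stop cluster, so [i] is inserted between them. /t/ and /g/ form a stop–stop cluster, so [i] is inserted between them. /jigbiatgironb/ → jigibiatigironb.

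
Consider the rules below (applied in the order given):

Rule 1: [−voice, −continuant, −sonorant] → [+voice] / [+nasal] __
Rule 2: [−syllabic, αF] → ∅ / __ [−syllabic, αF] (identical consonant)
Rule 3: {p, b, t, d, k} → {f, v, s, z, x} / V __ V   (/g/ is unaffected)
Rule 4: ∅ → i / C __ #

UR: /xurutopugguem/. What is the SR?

xurusofuguemi

Rule 1 (post-nasal voicing): no segment meets the environment; /xurutopugguem/ is unchanged.
Rule 2 (degemination): /gg/ is a geminate; the first /g/ deletes. /xurutopugguem/ → xurutopuguem.
Rule 3 (intervocalic spirantization): /t/ is a stop between vowels /u/ and /o/, so it spirantizes to the fricative [s]. /p/ is a stop between vowels /o/ and /u/, so it spirantizes to the fricative [f]. /xurutopuguem/ → xurusofuguem.
Rule 4 (final i-epenthesis): the form ends in the consonant /m/, so [i] is inserted word-finally. /xurusofuguem/ → xurusofuguemi.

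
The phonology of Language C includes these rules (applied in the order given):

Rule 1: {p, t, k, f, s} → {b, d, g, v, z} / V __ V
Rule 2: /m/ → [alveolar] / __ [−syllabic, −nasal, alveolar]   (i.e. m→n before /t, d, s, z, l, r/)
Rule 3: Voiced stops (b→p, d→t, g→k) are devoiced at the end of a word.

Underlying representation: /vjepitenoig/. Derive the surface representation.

Rule 1 (intervocalic voicing): /p/ is a voiceless obstruent between vowels /e/ and /i/, so it voices to [b]. /t/ is a voiceless obstruent between vowels /i/ and /e/, so it voices to [d]. /vjepitenoig/ → vjebidenoig.
Rule 2 (nasal place assimilation): no segment meets the environment; /vjebidenoig/ is unchanged.
Rule 3 (final devoicing): /g/ is a voiced stop in word-final position, so it devoices to [k]. /vjebidenoig/ → vjebidenoik.

vjebidenoik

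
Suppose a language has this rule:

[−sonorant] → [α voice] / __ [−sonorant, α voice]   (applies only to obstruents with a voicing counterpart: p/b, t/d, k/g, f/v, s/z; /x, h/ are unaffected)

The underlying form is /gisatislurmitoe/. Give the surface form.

No segment of /gisatislurmitoe/ meets the structural description of the rule, so the form surfaces unchanged.

gisatislurmitoe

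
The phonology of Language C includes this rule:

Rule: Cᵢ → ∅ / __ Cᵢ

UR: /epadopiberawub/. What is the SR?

No segment of /epadopiberawub/ meets the structural description of the rule, so the form surfaces unchanged.

epadopiberawub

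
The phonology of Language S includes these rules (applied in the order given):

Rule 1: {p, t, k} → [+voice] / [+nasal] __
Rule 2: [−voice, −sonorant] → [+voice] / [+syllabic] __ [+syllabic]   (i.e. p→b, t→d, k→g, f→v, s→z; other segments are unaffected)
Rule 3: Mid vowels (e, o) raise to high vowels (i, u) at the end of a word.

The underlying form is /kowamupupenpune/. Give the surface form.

Rule 1 (post-nasal voicing): /p/ is a voiceless stop immediately after the nasal /n/, so it voices to [b]. /kowamupupenpune/ → kowamupupenbune.
Rule 2 (intervocalic voicing): /p/ is a voiceless obstruent between vowels /u/ and /u/, so it voices to [b]. /p/ is a voiceless obstruent between vowels /u/ and /e/, so it voices to [b]. /kowamupupenbune/ → kowamububenbune.
Rule 3 (final vowel raising): /e/ is a mid vowel in word-final position, so it raises to [i]. /kowamububenbune/ → kowamububenbuni.

kowamububenbuni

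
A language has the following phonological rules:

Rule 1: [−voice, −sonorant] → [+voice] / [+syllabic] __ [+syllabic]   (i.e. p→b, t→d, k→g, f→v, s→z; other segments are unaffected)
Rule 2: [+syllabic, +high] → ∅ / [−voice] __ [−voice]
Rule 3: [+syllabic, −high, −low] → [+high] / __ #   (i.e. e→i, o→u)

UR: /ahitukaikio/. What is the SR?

Rule 1 (intervocalic voicing): /t/ is a voiceless obstruent between vowels /i/ and /u/, so it voices to [d]. /k/ is a voiceless obstruent between vowels /u/ and /a/, so it voices to [g]. /k/ is a voiceless obstruent between vowels /i/ and /i/, so it voices to [g]. /ahitukaikio/ → ahidugaigio.
Rule 2 (high vowel syncope): no segment meets the environment; /ahidugaigio/ is unchanged.
Rule 3 (final vowel raising): /o/ is a mid vowel in word-final position, so it raises to [u]. /ahidugaigio/ → ahidugaigiu.

ahidugaigiu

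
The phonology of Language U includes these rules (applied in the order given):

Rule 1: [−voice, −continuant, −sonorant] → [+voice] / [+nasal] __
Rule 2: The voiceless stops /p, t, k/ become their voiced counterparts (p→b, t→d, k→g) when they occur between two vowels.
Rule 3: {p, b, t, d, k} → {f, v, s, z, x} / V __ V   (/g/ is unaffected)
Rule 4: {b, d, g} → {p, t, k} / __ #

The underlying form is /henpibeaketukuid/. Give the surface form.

henbiveagezuguit

Rule 1 (post-nasal voicing): /p/ is a voiceless stop immediately after the nasal /n/, so it voices to [b]. /henpibeaketukuid/ → henbibeaketukuid.
Rule 2 (intervocalic voicing): /k/ is a voiceless stop between vowels /a/ and /e/, so it voices to [g]. /t/ is a voiceless stop between vowels /e/ and /u/, so it voices to [d]. /k/ is a voiceless stop between vowels /u/ and /u/, so it voices to [g]. /henbibeaketukuid/ → henbibeageduguid.
Rule 3 (intervocalic spirantization): /b/ is a stop between vowels /i/ and /e/, so it spirantizes to the fricative [v]. /d/ is a stop between vowels /e/ and /u/, so it spirantizes to the fricative [z]. /henbibeageduguid/ → henbiveagezuguid.
Rule 4 (final devoicing): /d/ is a voiced stop in word-final position, so it devoices to [t]. /henbiveagezuguid/ → henbiveagezuguit.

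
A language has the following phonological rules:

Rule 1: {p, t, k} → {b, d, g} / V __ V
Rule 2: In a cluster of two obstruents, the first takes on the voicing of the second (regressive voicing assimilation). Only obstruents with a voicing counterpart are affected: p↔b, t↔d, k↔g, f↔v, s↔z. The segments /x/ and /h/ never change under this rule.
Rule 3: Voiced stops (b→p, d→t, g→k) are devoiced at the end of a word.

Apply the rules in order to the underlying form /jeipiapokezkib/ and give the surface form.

Rule 1 (intervocalic voicing): /p/ is a voiceless stop between vowels /i/ and /i/, so it voices to [b]. /p/ is a voiceless stop between vowels /a/ and /o/, so it voices to [b]. /k/ is a voiceless stop between vowels /o/ and /e/, so it voices to [g]. /jeipiapokezkib/ → jeibiabogezkib.
Rule 2 (regressive voicing assimilation): /z/ precedes the voiceless obstruent /k/, so it devoices to [s] by assimilation. /jeibiabogezkib/ → jeibiabogeskib.
Rule 3 (final devoicing): /b/ is a voiced stop in word-final position, so it devoices to [p]. /jeibiabogeskib/ → jeibiabogeskip.

jeibiabogeskip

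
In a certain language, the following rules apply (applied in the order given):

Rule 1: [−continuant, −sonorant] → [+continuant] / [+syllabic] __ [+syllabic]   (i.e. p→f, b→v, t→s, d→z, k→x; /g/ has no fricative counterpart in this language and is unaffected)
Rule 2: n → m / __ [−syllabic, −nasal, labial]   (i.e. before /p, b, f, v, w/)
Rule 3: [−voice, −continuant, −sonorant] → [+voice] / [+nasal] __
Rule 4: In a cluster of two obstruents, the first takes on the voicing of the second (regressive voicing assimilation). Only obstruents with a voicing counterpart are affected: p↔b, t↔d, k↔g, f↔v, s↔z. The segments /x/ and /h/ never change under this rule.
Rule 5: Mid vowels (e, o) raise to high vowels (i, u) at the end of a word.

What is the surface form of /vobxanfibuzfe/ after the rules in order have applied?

Rule 1 (intervocalic spirantization): /b/ is a stop between vowels /i/ and /u/, so it spirantizes to the fricative [v]. /vobxanfibuzfe/ → vobxanfivuzfe.
Rule 2 (nasal place assimilation): /n/ precedes the labial consonant /f/, so it assimilates in place to [m]. /vobxanfivuzfe/ → vobxamfivuzfe.
Rule 3 (post-nasal voicing): no segment meets the environment; /vobxamfivuzfe/ is unchanged.
Rule 4 (regressive voicing assimilation): /b/ precedes the voiceless obstruent /x/, so it devoices to [p] by assimilation. /z/ precedes the voiceless obstruent /f/, so it devoices to [s] by assimilation. /vobxamfivuzfe/ → vopxamfivusfe.
Rule 5 (final vowel raising): /e/ is a mid vowel in word-final position, so it raises to [i]. /vopxamfivusfe/ → vopxamfivusfi.

vopxamfivusfi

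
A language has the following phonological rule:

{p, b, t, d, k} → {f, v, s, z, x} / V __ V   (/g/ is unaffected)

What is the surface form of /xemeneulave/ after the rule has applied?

No segment of /xemeneulave/ meets the structural description of the rule, so the form surfaces unchanged.

xemeneulave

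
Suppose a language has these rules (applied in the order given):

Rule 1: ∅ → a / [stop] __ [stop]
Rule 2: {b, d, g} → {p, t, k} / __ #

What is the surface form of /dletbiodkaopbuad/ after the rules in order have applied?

Rule 1 (stop-cluster a-epenthesis): /t/ and /b/ form a stop–stop cluster, so [a] is inserted between them. /d/ and /k/ form a stop–stop cluster, so [a] is inserted between them. /p/ and /b/ form a stop–stop cluster, so [a] is inserted between them. /dletbiodkaopbuad/ → dletabiodakaopabuad.
Rule 2 (final devoicing): /d/ is a voiced stop in word-final position, so it devoices to [t]. /dletabiodakaopabuad/ → dletabiodakaopabuat.

dletabiodakaopabuat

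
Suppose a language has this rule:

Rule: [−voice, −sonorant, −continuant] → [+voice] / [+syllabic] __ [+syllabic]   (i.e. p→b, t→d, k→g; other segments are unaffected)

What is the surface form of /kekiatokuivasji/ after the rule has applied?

kegiadoguivasji

Scanning /kekiatokuivasji/: /k/ at position 1 is not in the conditioning environment; /k/ is a voiceless stop between vowels /e/ and /i/, so it voices to [g]; /t/ is a voiceless stop between vowels /a/ and /o/, so it voices to [d]; /k/ is a voiceless stop between vowels /o/ and /u/, so it voices to [g].
Result: [kegiadoguivasji].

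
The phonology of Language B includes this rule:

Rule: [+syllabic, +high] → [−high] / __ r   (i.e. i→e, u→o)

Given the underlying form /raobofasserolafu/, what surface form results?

raobofasserolafu

No segment of /raobofasserolafu/ meets the structural description of the rule, so the form surfaces unchanged.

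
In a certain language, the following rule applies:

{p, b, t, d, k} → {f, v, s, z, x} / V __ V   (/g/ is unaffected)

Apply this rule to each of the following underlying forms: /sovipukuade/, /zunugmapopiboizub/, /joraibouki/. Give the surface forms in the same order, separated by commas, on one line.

sovifuxuaze, zunugmafofivoizub, joraivouxi

/sovipukuade/: /p/ is a stop between vowels /i/ and /u/, so it spirantizes to the fricative [f]. /k/ is a stop between vowels /u/ and /u/, so it spirantizes to the fricative [x]. /d/ is a stop between vowels /a/ and /e/, so it spirantizes to the fricative [z]. → [sovifuxuaze].
/zunugmapopiboizub/: /p/ is a stop between vowels /a/ and /o/, so it spirantizes to the fricative [f]. /p/ is a stop between vowels /o/ and /i/, so it spirantizes to the fricative [f]. /b/ is a stop between vowels /i/ and /o/, so it spirantizes to the fricative [v]. → [zunugmafofivoizub].
/joraibouki/: /b/ is a stop between vowels /i/ and /o/, so it spirantizes to the fricative [v]. /k/ is a stop between vowels /u/ and /i/, so it spirantizes to the fricative [x]. → [joraivouxi].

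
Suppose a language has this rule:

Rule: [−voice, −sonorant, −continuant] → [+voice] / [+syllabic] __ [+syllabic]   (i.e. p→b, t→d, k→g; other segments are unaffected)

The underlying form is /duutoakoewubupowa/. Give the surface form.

/t/ is a voiceless stop between vowels /u/ and /o/, so it voices to [d].
/k/ is a voiceless stop between vowels /a/ and /o/, so it voices to [g].
/p/ is a voiceless stop between vowels /u/ and /o/, so it voices to [b].
Surface form: [duudoagoewububowa].

duudoagoewububowa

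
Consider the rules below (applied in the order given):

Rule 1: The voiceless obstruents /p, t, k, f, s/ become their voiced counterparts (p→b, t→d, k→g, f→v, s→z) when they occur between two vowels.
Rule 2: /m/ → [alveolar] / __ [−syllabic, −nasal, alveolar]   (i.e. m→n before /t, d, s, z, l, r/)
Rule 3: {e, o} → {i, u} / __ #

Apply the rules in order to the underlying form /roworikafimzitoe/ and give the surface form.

Rule 1 (intervocalic voicing): /k/ is a voiceless obstruent between vowels /i/ and /a/, so it voices to [g]. /f/ is a voiceless obstruent between vowels /a/ and /i/, so it voices to [v]. /t/ is a voiceless obstruent between vowels /i/ and /o/, so it voices to [d]. /roworikafimzitoe/ → roworigavimzidoe.
Rule 2 (nasal place assimilation): /m/ precedes the alveolar consonant /z/, so it assimilates in place to [n]. /roworigavimzidoe/ → roworigavinzidoe.
Rule 3 (final vowel raising): /e/ is a mid vowel in word-final position, so it raises to [i]. /roworigavinzidoe/ → roworigavinzidoi.

roworigavinzidoi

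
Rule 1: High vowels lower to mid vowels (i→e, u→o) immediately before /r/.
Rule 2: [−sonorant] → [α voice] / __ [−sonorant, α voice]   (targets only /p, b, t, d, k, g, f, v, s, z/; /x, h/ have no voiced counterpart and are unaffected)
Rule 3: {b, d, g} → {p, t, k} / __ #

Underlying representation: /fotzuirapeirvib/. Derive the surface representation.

fodzuerapeervip

Rule 1 (pre-rhotic lowering): /i/ is a high vowel immediately before /r/, so it lowers to [e]. /i/ is a high vowel immediately before /r/, so it lowers to [e]. /fotzuirapeirvib/ → fotzuerapeervib.
Rule 2 (regressive voicing assimilation): /t/ precedes the voiced obstruent /z/, so it voices to [d] by assimilation. /fotzuerapeervib/ → fodzuerapeervib.
Rule 3 (final devoicing): /b/ is a voiced stop in word-final position, so it devoices to [p]. /fodzuerapeervib/ → fodzuerapeervip.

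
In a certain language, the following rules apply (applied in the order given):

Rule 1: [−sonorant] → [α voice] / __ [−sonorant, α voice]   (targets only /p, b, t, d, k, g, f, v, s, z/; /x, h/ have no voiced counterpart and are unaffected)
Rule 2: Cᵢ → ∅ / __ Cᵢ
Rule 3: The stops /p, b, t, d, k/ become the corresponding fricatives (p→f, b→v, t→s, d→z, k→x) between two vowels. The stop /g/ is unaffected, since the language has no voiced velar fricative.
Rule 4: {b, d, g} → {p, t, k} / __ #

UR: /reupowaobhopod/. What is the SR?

Rule 1 (regressive voicing assimilation): /b/ precedes the voiceless obstruent /h/, so it devoices to [p] by assimilation. /reupowaobhopod/ → reupowaophopod.
Rule 2 (degemination): no segment meets the environment; /reupowaophopod/ is unchanged.
Rule 3 (intervocalic spirantization): /p/ is a stop between vowels /u/ and /o/, so it spirantizes to the fricative [f]. /p/ is a stop between vowels /o/ and /o/, so it spirantizes to the fricative [f]. /reupowaophopod/ → reufowaophofod.
Rule 4 (final devoicing): /d/ is a voiced stop in word-final position, so it devoices to [t]. /reufowaophofod/ → reufowaophofot.

reufowaophofot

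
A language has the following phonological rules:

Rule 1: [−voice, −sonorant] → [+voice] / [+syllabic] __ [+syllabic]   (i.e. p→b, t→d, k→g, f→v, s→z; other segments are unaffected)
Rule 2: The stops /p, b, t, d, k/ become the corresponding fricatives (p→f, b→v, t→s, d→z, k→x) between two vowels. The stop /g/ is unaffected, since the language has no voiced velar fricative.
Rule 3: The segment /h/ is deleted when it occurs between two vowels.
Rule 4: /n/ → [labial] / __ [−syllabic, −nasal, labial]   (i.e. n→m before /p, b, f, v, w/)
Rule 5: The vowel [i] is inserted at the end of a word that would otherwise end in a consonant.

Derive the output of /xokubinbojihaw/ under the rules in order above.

Rule 1 (intervocalic voicing): /k/ is a voiceless obstruent between vowels /o/ and /u/, so it voices to [g]. /xokubinbojihaw/ → xogubinbojihaw.
Rule 2 (intervocalic spirantization): /b/ is a stop between vowels /u/ and /i/, so it spirantizes to the fricative [v]. /xogubinbojihaw/ → xoguvinbojihaw.
Rule 3 (intervocalic h-deletion): /h/ occurs between vowels /i/ and /a/, so it deletes. /xoguvinbojihaw/ → xoguvinbojiaw.
Rule 4 (nasal place assimilation): /n/ precedes the labial consonant /b/, so it assimilates in place to [m]. /xoguvinbojiaw/ → xoguvimbojiaw.
Rule 5 (final i-epenthesis): the form ends in the consonant /w/, so [i] is inserted word-finally. /xoguvimbojiaw/ → xoguvimbojiawi.

xoguvimbojiawi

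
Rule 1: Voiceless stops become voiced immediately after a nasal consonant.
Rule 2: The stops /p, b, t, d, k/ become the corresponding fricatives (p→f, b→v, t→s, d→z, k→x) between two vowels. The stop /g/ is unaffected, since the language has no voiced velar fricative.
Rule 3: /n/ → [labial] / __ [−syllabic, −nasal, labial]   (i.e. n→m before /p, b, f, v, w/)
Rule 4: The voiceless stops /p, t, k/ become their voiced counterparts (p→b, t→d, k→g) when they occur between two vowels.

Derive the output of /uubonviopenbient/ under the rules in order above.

uuvomviofembiend

Rule 1 (post-nasal voicing): /t/ is a voiceless stop immediately after the nasal /n/, so it voices to [d]. /uubonviopenbient/ → uubonviopenbiend.
Rule 2 (intervocalic spirantization): /b/ is a stop between vowels /u/ and /o/, so it spirantizes to the fricative [v]. /p/ is a stop between vowels /o/ and /e/, so it spirantizes to the fricative [f]. /uubonviopenbiend/ → uuvonviofenbiend.
Rule 3 (nasal place assimilation): /n/ precedes the labial consonant /v/, so it assimilates in place to [m]. /n/ precedes the labial consonant /b/, so it assimilates in place to [m]. /uuvonviofenbiend/ → uuvomviofembiend.
Rule 4 (intervocalic voicing): no segment meets the environment; /uuvomviofembiend/ is unchanged.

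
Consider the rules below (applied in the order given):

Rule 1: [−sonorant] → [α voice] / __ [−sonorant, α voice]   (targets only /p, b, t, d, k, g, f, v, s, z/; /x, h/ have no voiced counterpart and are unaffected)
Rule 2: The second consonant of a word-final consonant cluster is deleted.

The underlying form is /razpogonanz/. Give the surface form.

Rule 1 (regressive voicing assimilation): /z/ precedes the voiceless obstruent /p/, so it devoices to [s] by assimilation. /razpogonanz/ → raspogonanz.
Rule 2 (final cluster simplification): /z/ is the second consonant of a word-final cluster /nz/, so it deletes. /raspogonanz/ → raspogonan.

raspogonan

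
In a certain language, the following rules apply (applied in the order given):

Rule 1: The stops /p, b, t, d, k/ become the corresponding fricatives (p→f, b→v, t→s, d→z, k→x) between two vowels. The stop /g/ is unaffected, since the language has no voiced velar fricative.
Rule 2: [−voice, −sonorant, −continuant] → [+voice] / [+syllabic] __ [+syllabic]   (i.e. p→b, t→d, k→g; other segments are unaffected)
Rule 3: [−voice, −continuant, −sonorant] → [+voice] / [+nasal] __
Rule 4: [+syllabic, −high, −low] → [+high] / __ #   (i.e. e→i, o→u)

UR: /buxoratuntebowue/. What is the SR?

Rule 1 (intervocalic spirantization): /t/ is a stop between vowels /a/ and /u/, so it spirantizes to the fricative [s]. /b/ is a stop between vowels /e/ and /o/, so it spirantizes to the fricative [v]. /buxoratuntebowue/ → buxorasuntevowue.
Rule 2 (intervocalic voicing): no segment meets the environment; /buxorasuntevowue/ is unchanged.
Rule 3 (post-nasal voicing): /t/ is a voiceless stop immediately after the nasal /n/, so it voices to [d]. /buxorasuntevowue/ → buxorasundevowue.
Rule 4 (final vowel raising): /e/ is a mid vowel in word-final position, so it raises to [i]. /buxorasundevowue/ → buxorasundevowui.

buxorasundevowui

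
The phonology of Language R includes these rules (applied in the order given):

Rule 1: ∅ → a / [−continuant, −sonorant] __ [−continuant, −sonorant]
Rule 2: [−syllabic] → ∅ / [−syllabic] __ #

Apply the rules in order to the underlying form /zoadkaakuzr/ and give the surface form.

Rule 1 (stop-cluster a-epenthesis): /d/ and /k/ form a stop–stop cluster, so [a] is inserted between them. /zoadkaakuzr/ → zoadakaakuzr.
Rule 2 (final cluster simplification): /r/ is the second consonant of a word-final cluster /zr/, so it deletes. /zoadakaakuzr/ → zoadakaakuz.

zoadakaakuz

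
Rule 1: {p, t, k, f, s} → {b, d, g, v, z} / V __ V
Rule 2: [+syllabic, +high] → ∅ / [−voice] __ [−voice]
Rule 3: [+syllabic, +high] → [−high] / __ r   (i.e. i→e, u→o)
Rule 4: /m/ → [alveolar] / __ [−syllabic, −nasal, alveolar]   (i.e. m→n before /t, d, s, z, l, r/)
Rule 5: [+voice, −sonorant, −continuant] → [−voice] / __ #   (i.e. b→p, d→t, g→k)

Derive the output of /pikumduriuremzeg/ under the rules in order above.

Rule 1 (intervocalic voicing): /k/ is a voiceless obstruent between vowels /i/ and /u/, so it voices to [g]. /pikumduriuremzeg/ → pigumduriuremzeg.
Rule 2 (high vowel syncope): no segment meets the environment; /pigumduriuremzeg/ is unchanged.
Rule 3 (pre-rhotic lowering): /u/ is a high vowel immediately before /r/, so it lowers to [o]. /u/ is a high vowel immediately before /r/, so it lowers to [o]. /pigumduriuremzeg/ → pigumdorioremzeg.
Rule 4 (nasal place assimilation): /m/ precedes the alveolar consonant /d/, so it assimilates in place to [n]. /m/ precedes the alveolar consonant /z/, so it assimilates in place to [n]. /pigumdorioremzeg/ → pigundoriorenzeg.
Rule 5 (final devoicing): /g/ is a voiced stop in word-final position, so it devoices to [k]. /pigundoriorenzeg/ → pigundoriorenzek.

pigundoriorenzek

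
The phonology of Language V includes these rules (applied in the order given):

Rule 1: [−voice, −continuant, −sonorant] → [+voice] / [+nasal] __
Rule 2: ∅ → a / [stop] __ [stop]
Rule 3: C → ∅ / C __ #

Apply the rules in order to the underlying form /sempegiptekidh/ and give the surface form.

Rule 1 (post-nasal voicing): /p/ is a voiceless stop immediately after the nasal /m/, so it voices to [b]. /sempegiptekidh/ → sembegiptekidh.
Rule 2 (stop-cluster a-epenthesis): /p/ and /t/ form a stop–stop cluster, so [a] is inserted between them. /sembegiptekidh/ → sembegipatekidh.
Rule 3 (final cluster simplification): /h/ is the second consonant of a word-final cluster /dh/, so it deletes. /sembegipatekidh/ → sembegipatekid.

sembegipatekid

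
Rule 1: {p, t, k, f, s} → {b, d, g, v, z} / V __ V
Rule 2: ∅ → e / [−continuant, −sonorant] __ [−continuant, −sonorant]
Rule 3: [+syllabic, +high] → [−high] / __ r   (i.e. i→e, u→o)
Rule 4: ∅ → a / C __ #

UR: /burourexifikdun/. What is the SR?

Rule 1 (intervocalic voicing): /f/ is a voiceless obstruent between vowels /i/ and /i/, so it voices to [v]. /burourexifikdun/ → burourexivikdun.
Rule 2 (stop-cluster e-epenthesis): /k/ and /d/ form a stop–stop cluster, so [e] is inserted between them. /burourexivikdun/ → burourexivikedun.
Rule 3 (pre-rhotic lowering): /u/ is a high vowel immediately before /r/, so it lowers to [o]. /u/ is a high vowel immediately before /r/, so it lowers to [o]. /burourexivikedun/ → boroorexivikedun.
Rule 4 (final a-epenthesis): the form ends in the consonant /n/, so [a] is inserted word-finally. /boroorexivikedun/ → boroorexivikeduna.

boroorexivikeduna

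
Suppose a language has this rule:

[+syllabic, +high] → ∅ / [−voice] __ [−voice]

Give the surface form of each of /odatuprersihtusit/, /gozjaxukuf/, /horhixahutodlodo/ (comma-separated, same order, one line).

odatprershtst, gozjaxkf, horhxahtodlodo

/odatuprersihtusit/: /u/ is a high vowel flanked by voiceless consonants /t/ and /p/, so it deletes. /i/ is a high vowel flanked by voiceless consonants /s/ and /h/, so it deletes. /u/ is a high vowel flanked by voiceless consonants /t/ and /s/, so it deletes. /i/ is a high vowel flanked by voiceless consonants /s/ and /t/, so it deletes. → [odatprershtst].
/gozjaxukuf/: /u/ is a high vowel flanked by voiceless consonants /x/ and /k/, so it deletes. /u/ is a high vowel flanked by voiceless consonants /k/ and /f/, so it deletes. → [gozjaxkf].
/horhixahutodlodo/: /i/ is a high vowel flanked by voiceless consonants /h/ and /x/, so it deletes. /u/ is a high vowel flanked by voiceless consonants /h/ and /t/, so it deletes. → [horhxahtodlodo].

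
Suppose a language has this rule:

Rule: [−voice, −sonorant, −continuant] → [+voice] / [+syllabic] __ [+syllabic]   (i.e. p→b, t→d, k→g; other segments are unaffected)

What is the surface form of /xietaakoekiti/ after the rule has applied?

/t/ is a voiceless stop between vowels /e/ and /a/, so it voices to [d].
/k/ is a voiceless stop between vowels /a/ and /o/, so it voices to [g].
/k/ is a voiceless stop between vowels /e/ and /i/, so it voices to [g].
/t/ is a voiceless stop between vowels /i/ and /i/, so it voices to [d].
Surface form: [xiedaagoegidi].

xiedaagoegidi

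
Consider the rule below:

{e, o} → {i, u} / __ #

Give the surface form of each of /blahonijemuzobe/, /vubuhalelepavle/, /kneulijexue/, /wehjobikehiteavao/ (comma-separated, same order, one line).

/blahonijemuzobe/: /e/ is a mid vowel in word-final position, so it raises to [i]. → [blahonijemuzobi].
/vubuhalelepavle/: /e/ is a mid vowel in word-final position, so it raises to [i]. → [vubuhalelepavli].
/kneulijexue/: /e/ is a mid vowel in word-final position, so it raises to [i]. → [kneulijexui].
/wehjobikehiteavao/: /o/ is a mid vowel in word-final position, so it raises to [u]. → [wehjobikehiteavau].

blahonijemuzobi, vubuhalelepavli, kneulijexui, wehjobikehiteavau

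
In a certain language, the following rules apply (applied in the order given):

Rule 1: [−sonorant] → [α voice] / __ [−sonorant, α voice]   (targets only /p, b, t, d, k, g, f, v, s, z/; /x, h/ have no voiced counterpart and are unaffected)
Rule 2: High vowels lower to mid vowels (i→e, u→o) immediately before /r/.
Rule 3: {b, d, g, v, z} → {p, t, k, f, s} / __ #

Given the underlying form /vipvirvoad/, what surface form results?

vibvervoat

Rule 1 (regressive voicing assimilation): /p/ precedes the voiced obstruent /v/, so it voices to [b] by assimilation. /vipvirvoad/ → vibvirvoad.
Rule 2 (pre-rhotic lowering): /i/ is a high vowel immediately before /r/, so it lowers to [e]. /vibvirvoad/ → vibvervoad.
Rule 3 (final devoicing): /d/ is a voiced obstruent in word-final position, so it devoices to [t]. /vibvervoad/ → vibvervoat.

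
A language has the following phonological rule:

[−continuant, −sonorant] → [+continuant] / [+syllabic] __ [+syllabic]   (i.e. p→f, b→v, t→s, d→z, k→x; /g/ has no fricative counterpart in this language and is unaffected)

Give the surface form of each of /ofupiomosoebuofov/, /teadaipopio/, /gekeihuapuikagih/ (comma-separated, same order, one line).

/ofupiomosoebuofov/: /p/ is a stop between vowels /u/ and /i/, so it spirantizes to the fricative [f]. /b/ is a stop between vowels /e/ and /u/, so it spirantizes to the fricative [v]. → [ofufiomosoevuofov].
/teadaipopio/: /d/ is a stop between vowels /a/ and /a/, so it spirantizes to the fricative [z]. /p/ is a stop between vowels /i/ and /o/, so it spirantizes to the fricative [f]. /p/ is a stop between vowels /o/ and /i/, so it spirantizes to the fricative [f]. → [teazaifofio].
/gekeihuapuikagih/: /k/ is a stop between vowels /e/ and /e/, so it spirantizes to the fricative [x]. /p/ is a stop between vowels /a/ and /u/, so it spirantizes to the fricative [f]. /k/ is a stop between vowels /i/ and /a/, so it spirantizes to the fricative [x]. → [gexeihuafuixagih].

ofufiomosoevuofov, teazaifofio, gexeihuafuixagih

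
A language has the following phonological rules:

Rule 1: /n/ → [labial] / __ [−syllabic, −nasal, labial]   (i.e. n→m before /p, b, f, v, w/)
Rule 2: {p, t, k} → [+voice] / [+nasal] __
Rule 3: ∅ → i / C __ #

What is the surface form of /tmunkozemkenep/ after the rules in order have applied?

Rule 1 (nasal place assimilation): no segment meets the environment; /tmunkozemkenep/ is unchanged.
Rule 2 (post-nasal voicing): /k/ is a voiceless stop immediately after the nasal /n/, so it voices to [g]. /k/ is a voiceless stop immediately after the nasal /m/, so it voices to [g]. /tmunkozemkenep/ → tmungozemgenep.
Rule 3 (final i-epenthesis): the form ends in the consonant /p/, so [i] is inserted word-finally. /tmungozemgenep/ → tmungozemgenepi.

tmungozemgenepi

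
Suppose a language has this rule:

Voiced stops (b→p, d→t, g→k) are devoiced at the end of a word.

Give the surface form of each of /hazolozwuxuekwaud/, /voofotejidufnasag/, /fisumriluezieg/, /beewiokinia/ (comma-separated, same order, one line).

/hazolozwuxuekwaud/: /d/ is a voiced stop in word-final position, so it devoices to [t]. → [hazolozwuxuekwaut].
/voofotejidufnasag/: /g/ is a voiced stop in word-final position, so it devoices to [k]. → [voofotejidufnasak].
/fisumriluezieg/: /g/ is a voiced stop in word-final position, so it devoices to [k]. → [fisumrilueziek].
/beewiokinia/: the rule's environment is not met; surfaces unchanged as [beewiokinia].

hazolozwuxuekwaut, voofotejidufnasak, fisumrilueziek, beewiokinia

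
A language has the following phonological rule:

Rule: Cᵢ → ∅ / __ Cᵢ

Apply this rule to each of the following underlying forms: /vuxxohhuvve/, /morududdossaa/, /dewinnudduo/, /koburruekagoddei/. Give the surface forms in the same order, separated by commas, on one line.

vuxohuve, morududosaa, dewinuduo, koburuekagodei

/vuxxohhuvve/: /xx/ is a geminate; the first /x/ deletes. /hh/ is a geminate; the first /h/ deletes. /vv/ is a geminate; the first /v/ deletes. → [vuxohuve].
/morududdossaa/: /dd/ is a geminate; the first /d/ deletes. /ss/ is a geminate; the first /s/ deletes. → [morududosaa].
/dewinnudduo/: /nn/ is a geminate; the first /n/ deletes. /dd/ is a geminate; the first /d/ deletes. → [dewinuduo].
/koburruekagoddei/: /rr/ is a geminate; the first /r/ deletes. /dd/ is a geminate; the first /d/ deletes. → [koburuekagodei].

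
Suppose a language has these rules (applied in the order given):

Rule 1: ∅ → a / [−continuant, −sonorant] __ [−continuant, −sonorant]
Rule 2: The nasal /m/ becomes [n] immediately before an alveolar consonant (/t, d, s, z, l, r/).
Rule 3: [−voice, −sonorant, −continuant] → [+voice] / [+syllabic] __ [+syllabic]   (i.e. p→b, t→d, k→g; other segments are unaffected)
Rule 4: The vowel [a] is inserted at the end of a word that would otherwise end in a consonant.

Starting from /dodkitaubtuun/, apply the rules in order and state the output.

dodagidaubaduuna

Rule 1 (stop-cluster a-epenthesis): /d/ and /k/ form a stop–stop cluster, so [a] is inserted between them. /b/ and /t/ form a stop–stop cluster, so [a] is inserted between them. /dodkitaubtuun/ → dodakitaubatuun.
Rule 2 (nasal place assimilation): no segment meets the environment; /dodakitaubatuun/ is unchanged.
Rule 3 (intervocalic voicing): /k/ is a voiceless stop between vowels /a/ and /i/, so it voices to [g]. /t/ is a voiceless stop between vowels /i/ and /a/, so it voices to [d]. /t/ is a voiceless stop between vowels /a/ and /u/, so it voices to [d]. /dodakitaubatuun/ → dodagidaubaduun.
Rule 4 (final a-epenthesis): the form ends in the consonant /n/, so [a] is inserted word-finally. /dodagidaubaduun/ → dodagidaubaduuna.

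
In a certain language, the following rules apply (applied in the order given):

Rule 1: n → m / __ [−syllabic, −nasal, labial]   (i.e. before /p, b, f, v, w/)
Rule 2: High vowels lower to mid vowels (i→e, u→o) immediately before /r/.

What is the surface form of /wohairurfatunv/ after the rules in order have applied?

wohaerorfatumv

Rule 1 (nasal place assimilation): /n/ precedes the labial consonant /v/, so it assimilates in place to [m]. /wohairurfatunv/ → wohairurfatumv.
Rule 2 (pre-rhotic lowering): /i/ is a high vowel immediately before /r/, so it lowers to [e]. /u/ is a high vowel immediately before /r/, so it lowers to [o]. /wohairurfatumv/ → wohaerorfatumv.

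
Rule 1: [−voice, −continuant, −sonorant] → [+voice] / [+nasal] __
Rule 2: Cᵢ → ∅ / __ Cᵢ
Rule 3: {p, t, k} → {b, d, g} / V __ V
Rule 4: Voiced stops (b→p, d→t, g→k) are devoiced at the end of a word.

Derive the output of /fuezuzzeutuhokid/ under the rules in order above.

fuezuzeuduhogit

Rule 1 (post-nasal voicing): no segment meets the environment; /fuezuzzeutuhokid/ is unchanged.
Rule 2 (degemination): /zz/ is a geminate; the first /z/ deletes. /fuezuzzeutuhokid/ → fuezuzeutuhokid.
Rule 3 (intervocalic voicing): /t/ is a voiceless stop between vowels /u/ and /u/, so it voices to [d]. /k/ is a voiceless stop between vowels /o/ and /i/, so it voices to [g]. /fuezuzeutuhokid/ → fuezuzeuduhogid.
Rule 4 (final devoicing): /d/ is a voiced stop in word-final position, so it devoices to [t]. /fuezuzeuduhogid/ → fuezuzeuduhogit.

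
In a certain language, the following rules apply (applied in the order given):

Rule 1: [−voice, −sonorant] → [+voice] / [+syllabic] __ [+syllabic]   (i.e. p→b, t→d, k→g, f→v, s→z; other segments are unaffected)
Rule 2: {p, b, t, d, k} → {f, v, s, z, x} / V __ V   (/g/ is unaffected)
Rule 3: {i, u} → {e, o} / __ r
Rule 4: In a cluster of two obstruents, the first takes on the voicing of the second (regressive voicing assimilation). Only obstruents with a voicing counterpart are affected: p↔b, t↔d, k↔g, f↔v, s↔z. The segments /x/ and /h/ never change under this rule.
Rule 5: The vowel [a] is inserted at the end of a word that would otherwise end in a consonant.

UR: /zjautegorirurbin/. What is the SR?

Rule 1 (intervocalic voicing): /t/ is a voiceless obstruent between vowels /u/ and /e/, so it voices to [d]. /zjautegorirurbin/ → zjaudegorirurbin.
Rule 2 (intervocalic spirantization): /d/ is a stop between vowels /u/ and /e/, so it spirantizes to the fricative [z]. /zjaudegorirurbin/ → zjauzegorirurbin.
Rule 3 (pre-rhotic lowering): /i/ is a high vowel immediately before /r/, so it lowers to [e]. /u/ is a high vowel immediately before /r/, so it lowers to [o]. /zjauzegorirurbin/ → zjauzegorerorbin.
Rule 4 (regressive voicing assimilation): no segment meets the environment; /zjauzegorerorbin/ is unchanged.
Rule 5 (final a-epenthesis): the form ends in the consonant /n/, so [a] is inserted word-finally. /zjauzegorerorbin/ → zjauzegorerorbina.

zjauzegorerorbina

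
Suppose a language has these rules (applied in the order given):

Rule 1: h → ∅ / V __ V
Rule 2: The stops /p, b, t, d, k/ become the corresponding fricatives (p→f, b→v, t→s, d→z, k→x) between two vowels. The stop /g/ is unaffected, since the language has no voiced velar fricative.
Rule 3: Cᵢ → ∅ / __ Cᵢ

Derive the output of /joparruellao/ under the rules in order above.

Rule 1 (intervocalic h-deletion): no segment meets the environment; /joparruellao/ is unchanged.
Rule 2 (intervocalic spirantization): /p/ is a stop between vowels /o/ and /a/, so it spirantizes to the fricative [f]. /joparruellao/ → jofarruellao.
Rule 3 (degemination): /rr/ is a geminate; the first /r/ deletes. /ll/ is a geminate; the first /l/ deletes. /jofarruellao/ → jofaruelao.

jofaruelao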